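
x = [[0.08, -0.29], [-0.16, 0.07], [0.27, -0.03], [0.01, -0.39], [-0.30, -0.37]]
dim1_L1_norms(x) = [0.37, 0.23, 0.3, 0.4, 0.67]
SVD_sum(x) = [[-0.08, -0.24], [0.01, 0.02], [0.02, 0.05], [-0.11, -0.35], [-0.13, -0.42]] + [[0.16, -0.05], [-0.17, 0.05], [0.25, -0.08], [0.12, -0.04], [-0.17, 0.05]]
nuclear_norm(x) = 1.05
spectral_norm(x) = 0.63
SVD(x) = [[0.4, 0.39], [-0.03, -0.42], [-0.08, 0.64], [0.58, 0.30], [0.7, -0.42]] @ diag([0.6319210452658864, 0.4178226807511407]) @ [[-0.30, -0.95],[0.95, -0.3]]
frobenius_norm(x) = 0.76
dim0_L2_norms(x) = [0.44, 0.62]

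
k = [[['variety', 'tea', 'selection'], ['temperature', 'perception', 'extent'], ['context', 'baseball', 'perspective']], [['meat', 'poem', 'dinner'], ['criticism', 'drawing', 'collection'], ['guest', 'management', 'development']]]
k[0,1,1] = 'perception'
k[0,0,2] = 'selection'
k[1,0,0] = 'meat'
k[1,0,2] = 'dinner'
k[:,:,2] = [['selection', 'extent', 'perspective'], ['dinner', 'collection', 'development']]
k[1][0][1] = 'poem'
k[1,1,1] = 'drawing'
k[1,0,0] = 'meat'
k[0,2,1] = 'baseball'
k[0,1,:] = ['temperature', 'perception', 'extent']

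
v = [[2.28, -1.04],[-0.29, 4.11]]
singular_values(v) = [4.35, 2.09]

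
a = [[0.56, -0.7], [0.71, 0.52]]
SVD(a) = [[-0.84, -0.55],[-0.55, 0.84]] @ diag([0.9086611350650293, 0.8674300788088527]) @ [[-0.94, 0.33], [0.33, 0.94]]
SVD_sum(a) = [[0.72, -0.25],[0.47, -0.16]] + [[-0.16, -0.45], [0.24, 0.68]]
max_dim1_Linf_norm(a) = 0.71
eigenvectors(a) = [[0.02+0.70j, 0.02-0.70j], [0.71+0.00j, 0.71-0.00j]]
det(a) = 0.79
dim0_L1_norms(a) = [1.27, 1.22]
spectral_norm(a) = 0.91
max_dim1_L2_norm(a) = 0.9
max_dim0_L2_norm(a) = 0.9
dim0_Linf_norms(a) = [0.71, 0.7]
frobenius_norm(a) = 1.26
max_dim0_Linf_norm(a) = 0.71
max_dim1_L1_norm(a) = 1.26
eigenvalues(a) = [(0.54+0.7j), (0.54-0.7j)]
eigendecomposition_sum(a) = [[0.28+0.34j, -0.35+0.27j],[0.36-0.27j, (0.26+0.36j)]] + [[0.28-0.34j,(-0.35-0.27j)], [(0.35+0.27j),0.26-0.36j]]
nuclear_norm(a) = 1.78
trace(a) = 1.08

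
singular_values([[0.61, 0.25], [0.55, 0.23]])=[0.89, 0.0]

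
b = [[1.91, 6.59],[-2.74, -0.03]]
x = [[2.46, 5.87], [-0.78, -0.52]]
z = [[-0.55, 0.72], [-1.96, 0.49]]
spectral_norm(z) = 2.15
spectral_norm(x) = 6.41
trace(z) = -0.06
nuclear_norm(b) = 9.52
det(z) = 1.14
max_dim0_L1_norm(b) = 6.62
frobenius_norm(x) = 6.43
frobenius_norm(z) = 2.21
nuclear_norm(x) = 6.93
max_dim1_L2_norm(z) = 2.02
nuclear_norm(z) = 2.68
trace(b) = 1.88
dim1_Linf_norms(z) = [0.72, 1.96]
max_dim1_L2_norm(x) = 6.36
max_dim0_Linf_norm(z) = 1.96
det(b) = 18.00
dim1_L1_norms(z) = [1.27, 2.45]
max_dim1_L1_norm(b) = 8.5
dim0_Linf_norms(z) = [1.96, 0.72]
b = z + x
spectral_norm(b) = 6.91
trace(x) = 1.94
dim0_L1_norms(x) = [3.24, 6.39]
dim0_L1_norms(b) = [4.65, 6.62]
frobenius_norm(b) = 7.39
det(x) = 3.30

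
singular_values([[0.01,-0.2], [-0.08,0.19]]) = [0.28, 0.05]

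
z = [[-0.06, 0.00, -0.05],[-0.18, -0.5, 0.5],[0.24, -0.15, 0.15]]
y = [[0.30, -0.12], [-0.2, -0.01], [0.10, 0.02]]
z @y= [[-0.02, 0.01], [0.1, 0.04], [0.12, -0.02]]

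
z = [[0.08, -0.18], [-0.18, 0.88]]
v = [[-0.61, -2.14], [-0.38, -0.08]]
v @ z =[[0.34, -1.77], [-0.02, -0.0]]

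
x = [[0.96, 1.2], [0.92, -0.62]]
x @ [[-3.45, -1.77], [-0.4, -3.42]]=[[-3.79, -5.80],[-2.93, 0.49]]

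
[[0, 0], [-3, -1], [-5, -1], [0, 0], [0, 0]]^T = [[0, -3, -5, 0, 0], [0, -1, -1, 0, 0]]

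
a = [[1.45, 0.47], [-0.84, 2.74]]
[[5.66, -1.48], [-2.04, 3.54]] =a @ [[3.77, -1.31], [0.41, 0.89]]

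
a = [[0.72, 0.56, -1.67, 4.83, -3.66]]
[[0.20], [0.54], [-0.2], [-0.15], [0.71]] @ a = [[0.14,  0.11,  -0.33,  0.97,  -0.73], [0.39,  0.3,  -0.90,  2.61,  -1.98], [-0.14,  -0.11,  0.33,  -0.97,  0.73], [-0.11,  -0.08,  0.25,  -0.72,  0.55], [0.51,  0.4,  -1.19,  3.43,  -2.6]]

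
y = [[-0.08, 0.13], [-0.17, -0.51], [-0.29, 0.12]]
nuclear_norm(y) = 0.88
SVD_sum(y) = [[0.02, 0.11], [-0.12, -0.52], [0.01, 0.05]] + [[-0.1, 0.02], [-0.05, 0.01], [-0.30, 0.07]]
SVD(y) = [[0.20, 0.32], [-0.98, 0.16], [0.10, 0.93]] @ diag([0.5485339809179419, 0.3315274826893163]) @ [[0.22, 0.97], [-0.97, 0.22]]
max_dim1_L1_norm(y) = 0.68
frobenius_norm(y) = 0.64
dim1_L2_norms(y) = [0.15, 0.54, 0.31]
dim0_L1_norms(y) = [0.54, 0.76]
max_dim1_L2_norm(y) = 0.54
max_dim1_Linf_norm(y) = 0.51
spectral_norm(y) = 0.55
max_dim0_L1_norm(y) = 0.76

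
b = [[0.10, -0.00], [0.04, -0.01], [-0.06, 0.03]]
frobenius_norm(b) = 0.13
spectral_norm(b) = 0.12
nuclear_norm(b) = 0.15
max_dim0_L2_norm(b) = 0.12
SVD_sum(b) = [[0.10, -0.01], [0.04, -0.01], [-0.06, 0.01]] + [[0.0,  0.01], [-0.0,  -0.00], [0.00,  0.02]]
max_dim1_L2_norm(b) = 0.1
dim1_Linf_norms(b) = [0.1, 0.04, 0.06]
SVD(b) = [[-0.79, 0.58], [-0.33, -0.15], [0.51, 0.8]] @ diag([0.12463159460449524, 0.02582567765501512]) @ [[-0.99, 0.15], [0.15, 0.99]]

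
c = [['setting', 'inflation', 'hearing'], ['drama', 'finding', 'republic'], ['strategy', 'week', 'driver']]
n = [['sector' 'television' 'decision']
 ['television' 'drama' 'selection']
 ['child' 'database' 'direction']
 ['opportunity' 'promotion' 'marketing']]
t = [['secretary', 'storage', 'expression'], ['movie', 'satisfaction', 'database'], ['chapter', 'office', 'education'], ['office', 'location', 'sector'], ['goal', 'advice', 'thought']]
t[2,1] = 'office'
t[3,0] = 'office'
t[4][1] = 'advice'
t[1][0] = 'movie'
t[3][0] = 'office'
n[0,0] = 'sector'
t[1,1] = 'satisfaction'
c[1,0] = 'drama'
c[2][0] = 'strategy'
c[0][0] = 'setting'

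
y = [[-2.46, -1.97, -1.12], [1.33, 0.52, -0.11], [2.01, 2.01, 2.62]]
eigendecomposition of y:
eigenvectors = [[0.15+0.00j, (-0.58+0.36j), -0.58-0.36j], [0.23+0.00j, (0.7+0j), 0.70-0.00j], [(-0.96+0j), (-0.02-0.23j), (-0.02+0.23j)]]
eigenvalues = [(1.84+0j), (-0.58+0.72j), (-0.58-0.72j)]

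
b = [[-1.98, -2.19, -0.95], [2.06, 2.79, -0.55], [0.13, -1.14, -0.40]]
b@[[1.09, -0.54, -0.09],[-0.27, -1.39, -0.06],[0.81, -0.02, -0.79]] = [[-2.34, 4.13, 1.06], [1.05, -4.98, 0.08], [0.13, 1.52, 0.37]]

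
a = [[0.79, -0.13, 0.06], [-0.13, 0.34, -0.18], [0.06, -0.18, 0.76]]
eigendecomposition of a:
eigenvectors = [[0.67, -0.72, 0.19], [-0.35, -0.08, 0.93], [0.66, 0.69, 0.31]]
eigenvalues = [0.92, 0.72, 0.25]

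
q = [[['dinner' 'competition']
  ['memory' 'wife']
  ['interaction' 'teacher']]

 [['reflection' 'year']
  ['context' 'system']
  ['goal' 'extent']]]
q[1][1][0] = 'context'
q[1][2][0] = 'goal'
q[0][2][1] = 'teacher'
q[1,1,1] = 'system'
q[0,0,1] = 'competition'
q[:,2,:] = [['interaction', 'teacher'], ['goal', 'extent']]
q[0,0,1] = 'competition'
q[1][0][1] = 'year'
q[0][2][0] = 'interaction'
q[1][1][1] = 'system'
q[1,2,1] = 'extent'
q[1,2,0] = 'goal'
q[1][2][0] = 'goal'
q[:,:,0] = [['dinner', 'memory', 'interaction'], ['reflection', 'context', 'goal']]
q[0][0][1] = 'competition'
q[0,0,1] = 'competition'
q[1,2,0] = 'goal'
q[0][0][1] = 'competition'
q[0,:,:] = [['dinner', 'competition'], ['memory', 'wife'], ['interaction', 'teacher']]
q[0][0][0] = 'dinner'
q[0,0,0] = 'dinner'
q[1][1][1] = 'system'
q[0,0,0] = 'dinner'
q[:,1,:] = [['memory', 'wife'], ['context', 'system']]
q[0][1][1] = 'wife'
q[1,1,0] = 'context'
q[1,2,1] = 'extent'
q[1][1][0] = 'context'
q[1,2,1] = 'extent'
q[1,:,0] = ['reflection', 'context', 'goal']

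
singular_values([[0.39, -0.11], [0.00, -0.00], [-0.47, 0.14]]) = [0.64, 0.0]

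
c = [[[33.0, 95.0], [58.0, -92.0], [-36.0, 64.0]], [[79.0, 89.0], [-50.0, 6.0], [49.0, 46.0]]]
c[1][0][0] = 79.0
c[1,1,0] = -50.0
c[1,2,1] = 46.0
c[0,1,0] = 58.0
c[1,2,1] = 46.0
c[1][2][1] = 46.0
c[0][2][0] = -36.0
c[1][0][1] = 89.0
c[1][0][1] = 89.0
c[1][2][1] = 46.0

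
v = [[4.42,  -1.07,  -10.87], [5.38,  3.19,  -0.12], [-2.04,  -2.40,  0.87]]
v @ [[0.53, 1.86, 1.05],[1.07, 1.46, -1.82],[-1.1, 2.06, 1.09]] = [[13.15, -15.73, -5.26], [6.40, 14.42, -0.29], [-4.61, -5.51, 3.17]]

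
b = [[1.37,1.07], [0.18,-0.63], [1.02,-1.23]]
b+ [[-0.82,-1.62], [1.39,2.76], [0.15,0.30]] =[[0.55, -0.55], [1.57, 2.13], [1.17, -0.93]]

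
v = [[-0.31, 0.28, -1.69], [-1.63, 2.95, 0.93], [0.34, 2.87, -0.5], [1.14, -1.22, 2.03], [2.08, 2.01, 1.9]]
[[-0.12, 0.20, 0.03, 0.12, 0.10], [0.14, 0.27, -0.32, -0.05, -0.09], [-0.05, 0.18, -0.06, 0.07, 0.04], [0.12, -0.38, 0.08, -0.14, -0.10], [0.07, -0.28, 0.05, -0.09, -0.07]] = v @ [[-0.04, -0.11, 0.1, 0.01, 0.02],[-0.0, 0.06, -0.04, 0.01, -0.0],[0.08, -0.09, -0.04, -0.07, -0.06]]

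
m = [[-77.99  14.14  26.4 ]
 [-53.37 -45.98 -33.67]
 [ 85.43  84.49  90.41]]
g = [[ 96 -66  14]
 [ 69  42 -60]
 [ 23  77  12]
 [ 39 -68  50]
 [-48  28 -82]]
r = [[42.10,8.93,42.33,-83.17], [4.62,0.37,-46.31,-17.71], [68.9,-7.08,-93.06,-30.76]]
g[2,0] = 23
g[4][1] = 28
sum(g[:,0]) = 179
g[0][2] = 14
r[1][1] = 0.37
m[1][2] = -33.67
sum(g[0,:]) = 44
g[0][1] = -66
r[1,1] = 0.37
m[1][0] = -53.37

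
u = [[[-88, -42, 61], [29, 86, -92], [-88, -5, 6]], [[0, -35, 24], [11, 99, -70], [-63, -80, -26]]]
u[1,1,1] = 99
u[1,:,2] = [24, -70, -26]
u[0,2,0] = -88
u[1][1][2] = -70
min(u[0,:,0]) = -88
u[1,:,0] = [0, 11, -63]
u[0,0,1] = -42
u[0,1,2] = -92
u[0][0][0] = -88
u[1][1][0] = 11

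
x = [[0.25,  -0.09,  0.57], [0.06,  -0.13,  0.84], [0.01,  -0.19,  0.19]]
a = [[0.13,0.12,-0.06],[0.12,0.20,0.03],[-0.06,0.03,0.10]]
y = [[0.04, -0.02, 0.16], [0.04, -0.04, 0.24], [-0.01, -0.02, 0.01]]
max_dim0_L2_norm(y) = 0.29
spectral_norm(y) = 0.30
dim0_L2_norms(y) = [0.06, 0.05, 0.29]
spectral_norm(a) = 0.29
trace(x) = 0.31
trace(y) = 0.01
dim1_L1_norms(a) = [0.31, 0.35, 0.19]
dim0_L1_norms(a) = [0.31, 0.35, 0.19]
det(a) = -0.00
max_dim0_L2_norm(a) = 0.24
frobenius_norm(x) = 1.09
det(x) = 0.03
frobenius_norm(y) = 0.30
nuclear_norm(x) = 1.39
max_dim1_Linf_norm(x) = 0.84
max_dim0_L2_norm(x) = 1.03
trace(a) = 0.43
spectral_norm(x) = 1.07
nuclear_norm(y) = 0.33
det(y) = 0.00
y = a @ x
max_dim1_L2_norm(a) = 0.24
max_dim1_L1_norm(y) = 0.32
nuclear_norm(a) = 0.44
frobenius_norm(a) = 0.32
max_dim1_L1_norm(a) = 0.35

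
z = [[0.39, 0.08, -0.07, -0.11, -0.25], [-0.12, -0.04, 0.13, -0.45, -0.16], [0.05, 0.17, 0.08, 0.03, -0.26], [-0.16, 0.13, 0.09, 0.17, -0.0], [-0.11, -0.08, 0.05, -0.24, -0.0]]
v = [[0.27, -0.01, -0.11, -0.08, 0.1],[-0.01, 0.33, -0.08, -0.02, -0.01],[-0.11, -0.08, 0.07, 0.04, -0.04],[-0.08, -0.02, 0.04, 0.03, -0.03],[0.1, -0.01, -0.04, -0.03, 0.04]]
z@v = [[0.1,0.03,-0.05,-0.03,0.03], [-0.03,-0.01,0.01,0.01,-0.01], [-0.03,0.05,-0.0,0.00,-0.01], [-0.07,0.03,0.02,0.02,-0.03], [-0.02,-0.02,0.01,0.01,-0.01]]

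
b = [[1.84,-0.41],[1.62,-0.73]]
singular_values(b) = [2.58, 0.26]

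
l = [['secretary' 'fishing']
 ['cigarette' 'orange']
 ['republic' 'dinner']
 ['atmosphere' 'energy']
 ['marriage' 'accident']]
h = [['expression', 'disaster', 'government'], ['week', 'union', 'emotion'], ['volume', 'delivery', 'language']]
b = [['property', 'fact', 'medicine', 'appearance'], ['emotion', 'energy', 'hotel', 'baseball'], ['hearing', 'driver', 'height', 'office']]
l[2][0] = 'republic'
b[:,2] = ['medicine', 'hotel', 'height']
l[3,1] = 'energy'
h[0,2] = 'government'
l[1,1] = 'orange'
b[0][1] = 'fact'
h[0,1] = 'disaster'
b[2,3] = 'office'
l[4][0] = 'marriage'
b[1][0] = 'emotion'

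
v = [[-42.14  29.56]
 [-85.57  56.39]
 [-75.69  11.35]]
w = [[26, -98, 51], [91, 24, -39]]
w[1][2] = -39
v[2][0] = -75.69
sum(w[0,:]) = -21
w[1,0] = 91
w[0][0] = 26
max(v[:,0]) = -42.14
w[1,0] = 91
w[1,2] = -39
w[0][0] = 26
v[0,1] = 29.56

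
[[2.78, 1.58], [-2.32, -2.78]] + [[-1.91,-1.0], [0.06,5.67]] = [[0.87, 0.58], [-2.26, 2.89]]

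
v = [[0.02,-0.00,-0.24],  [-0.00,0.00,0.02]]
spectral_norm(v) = 0.24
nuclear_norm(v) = 0.24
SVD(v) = [[-1.0, 0.08], [0.08, 1.00]] @ diag([0.24165525060596432, 0.0016552506059643885]) @ [[-0.08, 0.0, 1.0],  [1.00, 0.0, 0.08]]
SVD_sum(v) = [[0.02, 0.0, -0.24], [-0.0, 0.0, 0.02]] + [[0.00, 0.0, 0.00], [0.00, 0.00, 0.00]]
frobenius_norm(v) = 0.24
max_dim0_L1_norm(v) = 0.26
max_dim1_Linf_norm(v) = 0.24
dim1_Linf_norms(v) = [0.24, 0.02]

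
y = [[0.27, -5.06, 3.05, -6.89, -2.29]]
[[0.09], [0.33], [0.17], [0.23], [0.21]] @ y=[[0.02, -0.46, 0.27, -0.62, -0.21], [0.09, -1.67, 1.01, -2.27, -0.76], [0.05, -0.86, 0.52, -1.17, -0.39], [0.06, -1.16, 0.70, -1.58, -0.53], [0.06, -1.06, 0.64, -1.45, -0.48]]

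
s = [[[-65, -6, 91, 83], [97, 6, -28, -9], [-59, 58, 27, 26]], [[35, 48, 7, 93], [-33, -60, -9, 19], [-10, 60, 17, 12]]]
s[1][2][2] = 17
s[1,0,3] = 93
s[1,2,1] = 60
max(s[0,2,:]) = 58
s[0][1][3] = -9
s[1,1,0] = -33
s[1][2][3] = 12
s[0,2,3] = 26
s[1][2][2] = 17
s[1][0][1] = 48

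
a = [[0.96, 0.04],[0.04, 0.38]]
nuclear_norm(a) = 1.34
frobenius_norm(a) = 1.03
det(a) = 0.36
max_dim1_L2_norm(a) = 0.96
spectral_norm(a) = 0.96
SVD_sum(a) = [[0.96, 0.07],[0.07, 0.00]] + [[0.0, -0.03], [-0.03, 0.38]]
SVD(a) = [[-1.0, -0.07], [-0.07, 1.0]] @ diag([0.9627456233660888, 0.3772543766339111]) @ [[-1.0,-0.07], [-0.07,1.00]]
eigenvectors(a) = [[1.00, -0.07],[0.07, 1.0]]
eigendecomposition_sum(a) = [[0.96,0.07],[0.07,0.0]] + [[0.00, -0.03], [-0.03, 0.38]]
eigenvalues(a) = [0.96, 0.38]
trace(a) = 1.34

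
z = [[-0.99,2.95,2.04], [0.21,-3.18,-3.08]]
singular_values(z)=[5.73, 0.78]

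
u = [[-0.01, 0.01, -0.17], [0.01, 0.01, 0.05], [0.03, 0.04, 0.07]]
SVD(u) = [[-0.88, -0.44, -0.17],[0.27, -0.18, -0.95],[0.39, -0.88, 0.27]] @ diag([0.1921020338966112, 0.04792306112943634, 0.0004344936933649992]) @ [[0.12, 0.05, 0.99],[-0.49, -0.86, 0.1],[0.86, -0.50, -0.08]]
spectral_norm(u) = 0.19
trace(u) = 0.07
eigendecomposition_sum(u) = [[(-0+0.06j), 0.01+0.09j, (-0.09+0.05j)], [0.00-0.01j, 0.00-0.02j, (0.03-0.01j)], [(0.01-0.01j), (0.02-0.03j), (0.04+0.01j)]] + [[(-0-0.06j), 0.01-0.09j, -0.09-0.05j], [0.00+0.01j, 0.02j, (0.03+0.01j)], [(0.01+0.01j), (0.02+0.03j), 0.04-0.01j]] + [[(-0+0j), -0.00+0.00j, -0j], [0.00-0.00j, 0.00-0.00j, -0.00+0.00j], [0.00-0.00j, -0j, -0.00+0.00j]]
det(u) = 0.00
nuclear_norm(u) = 0.24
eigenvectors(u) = [[(0.91+0j), (0.91-0j), 0.86+0.00j], [(-0.24-0.06j), -0.24+0.06j, -0.50+0.00j], [(-0.25-0.22j), -0.25+0.22j, -0.09+0.00j]]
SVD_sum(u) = [[-0.02, -0.01, -0.17], [0.01, 0.0, 0.05], [0.01, 0.00, 0.07]] + [[0.01,  0.02,  -0.0],[0.00,  0.01,  -0.0],[0.02,  0.04,  -0.00]] + [[-0.0, 0.0, 0.00], [-0.0, 0.0, 0.0], [0.0, -0.00, -0.00]]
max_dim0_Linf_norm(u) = 0.17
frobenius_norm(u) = 0.20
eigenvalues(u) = [(0.03+0.04j), (0.03-0.04j), 0j]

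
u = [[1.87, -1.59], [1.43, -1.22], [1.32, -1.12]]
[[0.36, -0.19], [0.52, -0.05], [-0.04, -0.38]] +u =[[2.23, -1.78], [1.95, -1.27], [1.28, -1.50]]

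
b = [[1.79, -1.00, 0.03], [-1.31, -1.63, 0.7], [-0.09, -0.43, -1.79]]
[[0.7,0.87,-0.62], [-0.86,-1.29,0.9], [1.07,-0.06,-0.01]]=b @ [[0.38, 0.63, -0.44],[-0.04, 0.26, -0.17],[-0.61, -0.06, 0.07]]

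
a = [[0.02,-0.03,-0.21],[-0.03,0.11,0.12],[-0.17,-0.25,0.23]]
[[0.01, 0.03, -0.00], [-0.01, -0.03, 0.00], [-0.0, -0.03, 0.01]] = a @ [[0.03, 0.12, -0.02],[-0.02, -0.08, 0.01],[-0.02, -0.11, 0.02]]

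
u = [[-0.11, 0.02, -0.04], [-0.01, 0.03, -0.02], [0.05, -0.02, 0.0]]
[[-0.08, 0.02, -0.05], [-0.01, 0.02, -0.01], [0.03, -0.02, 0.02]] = u@ [[0.56,-0.04,0.34], [-0.04,0.69,0.04], [0.34,0.04,0.36]]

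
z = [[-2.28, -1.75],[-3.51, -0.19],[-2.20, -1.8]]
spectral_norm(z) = 5.11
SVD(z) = [[-0.55, 0.43], [-0.64, -0.76], [-0.54, 0.48]] @ diag([5.110121249727132, 1.6074081040878248]) @ [[0.92, 0.40], [0.4, -0.92]]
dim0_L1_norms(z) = [7.99, 3.74]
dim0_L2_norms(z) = [4.73, 2.52]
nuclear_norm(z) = 6.72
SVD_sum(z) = [[-2.56, -1.11], [-3.02, -1.32], [-2.51, -1.09]] + [[0.28, -0.64], [-0.49, 1.13], [0.31, -0.71]]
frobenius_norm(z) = 5.36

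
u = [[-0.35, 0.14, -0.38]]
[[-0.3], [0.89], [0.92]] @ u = [[0.1,-0.04,0.11], [-0.31,0.12,-0.34], [-0.32,0.13,-0.35]]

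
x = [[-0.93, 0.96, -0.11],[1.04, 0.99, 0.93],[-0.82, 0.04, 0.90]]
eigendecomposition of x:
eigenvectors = [[(0.84+0j),(0.34-0.09j),0.34+0.09j], [(-0.46+0j),0.79+0.00j,(0.79-0j)], [0.29+0.00j,(-0.18+0.46j),(-0.18-0.46j)]]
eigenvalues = [(-1.5+0j), (1.23+0.42j), (1.23-0.42j)]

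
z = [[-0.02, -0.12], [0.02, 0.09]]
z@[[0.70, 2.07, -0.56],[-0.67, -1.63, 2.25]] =[[0.07, 0.15, -0.26], [-0.05, -0.11, 0.19]]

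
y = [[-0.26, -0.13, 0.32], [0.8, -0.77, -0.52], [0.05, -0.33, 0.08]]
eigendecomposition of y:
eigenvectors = [[0.04, 0.71, 0.69], [0.95, 0.34, 0.26], [0.31, 0.62, 0.68]]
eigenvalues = [-0.91, -0.04, 0.0]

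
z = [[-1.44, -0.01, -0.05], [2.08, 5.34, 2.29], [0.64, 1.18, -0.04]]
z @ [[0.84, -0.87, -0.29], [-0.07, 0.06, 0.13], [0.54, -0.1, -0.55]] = [[-1.24, 1.26, 0.44],[2.61, -1.72, -1.17],[0.43, -0.48, -0.01]]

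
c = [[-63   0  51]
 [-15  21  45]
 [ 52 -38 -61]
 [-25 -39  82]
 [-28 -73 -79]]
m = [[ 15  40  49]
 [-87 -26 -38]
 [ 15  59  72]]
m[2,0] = 15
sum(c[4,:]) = -180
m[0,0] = 15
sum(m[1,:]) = -151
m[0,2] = 49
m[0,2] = 49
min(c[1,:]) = -15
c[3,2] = 82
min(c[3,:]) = -39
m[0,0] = 15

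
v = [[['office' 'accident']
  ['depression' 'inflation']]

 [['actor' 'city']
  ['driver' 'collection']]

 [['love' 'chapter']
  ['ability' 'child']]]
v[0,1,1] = 'inflation'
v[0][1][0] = 'depression'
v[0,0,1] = 'accident'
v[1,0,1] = 'city'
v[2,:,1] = ['chapter', 'child']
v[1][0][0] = 'actor'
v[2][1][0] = 'ability'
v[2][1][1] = 'child'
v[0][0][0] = 'office'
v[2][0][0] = 'love'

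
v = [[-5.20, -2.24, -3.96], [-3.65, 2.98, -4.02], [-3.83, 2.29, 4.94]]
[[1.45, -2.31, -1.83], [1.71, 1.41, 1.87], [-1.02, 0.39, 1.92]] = v @ [[-0.08, 0.21, -0.0], [0.07, 0.65, 0.71], [-0.30, -0.06, 0.06]]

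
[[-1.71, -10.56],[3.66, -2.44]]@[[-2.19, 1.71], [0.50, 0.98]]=[[-1.54, -13.27], [-9.24, 3.87]]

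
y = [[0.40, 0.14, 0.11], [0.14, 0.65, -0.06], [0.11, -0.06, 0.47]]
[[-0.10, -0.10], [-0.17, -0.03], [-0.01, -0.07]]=y@[[-0.17, -0.22], [-0.22, -0.01], [-0.01, -0.1]]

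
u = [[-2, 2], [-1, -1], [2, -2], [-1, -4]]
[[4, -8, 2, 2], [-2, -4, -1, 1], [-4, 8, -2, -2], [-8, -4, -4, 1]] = u @[[0, 4, 0, -1], [2, 0, 1, 0]]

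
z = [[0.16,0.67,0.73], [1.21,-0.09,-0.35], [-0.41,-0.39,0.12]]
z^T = [[0.16, 1.21, -0.41], [0.67, -0.09, -0.39], [0.73, -0.35, 0.12]]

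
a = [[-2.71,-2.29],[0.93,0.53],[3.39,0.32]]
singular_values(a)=[4.81, 1.47]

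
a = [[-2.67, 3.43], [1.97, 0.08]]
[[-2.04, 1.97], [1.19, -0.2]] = a@ [[0.61,-0.12],[-0.12,0.48]]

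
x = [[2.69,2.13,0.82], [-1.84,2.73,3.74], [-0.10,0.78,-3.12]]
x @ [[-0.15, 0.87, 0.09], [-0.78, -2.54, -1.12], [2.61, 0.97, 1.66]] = [[0.08,-2.27,-0.78], [7.91,-4.91,2.99], [-8.74,-5.09,-6.06]]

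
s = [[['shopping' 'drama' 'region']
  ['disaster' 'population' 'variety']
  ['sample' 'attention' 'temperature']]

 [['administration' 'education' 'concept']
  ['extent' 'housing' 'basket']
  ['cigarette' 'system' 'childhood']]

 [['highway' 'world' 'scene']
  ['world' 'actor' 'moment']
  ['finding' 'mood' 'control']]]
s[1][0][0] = 'administration'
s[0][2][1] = 'attention'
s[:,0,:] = [['shopping', 'drama', 'region'], ['administration', 'education', 'concept'], ['highway', 'world', 'scene']]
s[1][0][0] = 'administration'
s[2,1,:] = ['world', 'actor', 'moment']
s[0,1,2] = 'variety'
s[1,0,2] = 'concept'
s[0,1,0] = 'disaster'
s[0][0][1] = 'drama'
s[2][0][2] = 'scene'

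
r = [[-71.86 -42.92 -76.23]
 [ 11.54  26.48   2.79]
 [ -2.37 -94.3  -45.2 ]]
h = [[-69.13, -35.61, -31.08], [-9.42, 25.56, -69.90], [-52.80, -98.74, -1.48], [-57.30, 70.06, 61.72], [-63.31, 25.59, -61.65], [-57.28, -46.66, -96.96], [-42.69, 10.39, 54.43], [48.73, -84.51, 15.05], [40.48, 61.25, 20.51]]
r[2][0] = -2.37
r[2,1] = -94.3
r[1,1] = 26.48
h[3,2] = 61.72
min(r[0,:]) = -76.23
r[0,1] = -42.92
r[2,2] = -45.2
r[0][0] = -71.86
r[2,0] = -2.37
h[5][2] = -96.96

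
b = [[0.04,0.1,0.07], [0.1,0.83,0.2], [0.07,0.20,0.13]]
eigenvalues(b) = [0.9, 0.0, 0.1]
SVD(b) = [[-0.13, 0.48, -0.87], [-0.96, -0.29, -0.02], [-0.26, 0.83, 0.5]] @ diag([0.898454314036878, 0.09988537915951867, 0.001660306803603261]) @ [[-0.13, -0.96, -0.26], [0.48, -0.29, 0.83], [-0.87, -0.02, 0.5]]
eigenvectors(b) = [[-0.13, -0.87, 0.48], [-0.96, -0.02, -0.29], [-0.26, 0.5, 0.83]]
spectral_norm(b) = 0.90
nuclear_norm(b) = 1.00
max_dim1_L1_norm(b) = 1.13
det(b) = 0.00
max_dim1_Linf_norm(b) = 0.83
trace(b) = 1.00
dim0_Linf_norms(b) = [0.1, 0.83, 0.2]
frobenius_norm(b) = 0.90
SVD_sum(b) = [[0.02, 0.11, 0.03], [0.11, 0.82, 0.22], [0.03, 0.22, 0.06]] + [[0.02, -0.01, 0.04], [-0.01, 0.01, -0.02], [0.04, -0.02, 0.07]] + [[0.0, 0.00, -0.00], [0.00, 0.00, -0.0], [-0.0, -0.0, 0.00]]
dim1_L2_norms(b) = [0.13, 0.86, 0.25]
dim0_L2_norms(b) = [0.13, 0.86, 0.25]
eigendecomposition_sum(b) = [[0.02, 0.11, 0.03], [0.11, 0.82, 0.22], [0.03, 0.22, 0.06]] + [[0.0, 0.00, -0.00], [0.00, 0.00, -0.0], [-0.0, -0.0, 0.0]] + [[0.02, -0.01, 0.04], [-0.01, 0.01, -0.02], [0.04, -0.02, 0.07]]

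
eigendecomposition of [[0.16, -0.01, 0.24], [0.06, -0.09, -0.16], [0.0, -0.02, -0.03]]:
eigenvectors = [[-0.97,0.13,-0.58], [-0.26,-0.97,-0.76], [0.03,-0.19,0.30]]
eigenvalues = [0.15, -0.13, 0.02]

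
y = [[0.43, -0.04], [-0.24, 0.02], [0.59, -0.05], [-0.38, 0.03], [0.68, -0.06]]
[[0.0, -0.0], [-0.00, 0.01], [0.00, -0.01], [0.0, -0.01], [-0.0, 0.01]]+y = [[0.43, -0.04],[-0.24, 0.03],[0.59, -0.06],[-0.38, 0.02],[0.68, -0.05]]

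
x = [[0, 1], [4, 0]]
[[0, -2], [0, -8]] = x@[[0, -2], [0, -2]]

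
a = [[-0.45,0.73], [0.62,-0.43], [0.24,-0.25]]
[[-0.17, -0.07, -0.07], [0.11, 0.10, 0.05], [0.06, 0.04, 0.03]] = a @ [[0.03, 0.17, 0.03], [-0.22, 0.01, -0.08]]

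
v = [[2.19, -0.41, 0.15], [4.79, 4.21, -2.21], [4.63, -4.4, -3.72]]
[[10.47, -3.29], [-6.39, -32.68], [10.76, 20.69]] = v@[[3.84, -2.48],[-3.02, -5.85],[5.46, -1.73]]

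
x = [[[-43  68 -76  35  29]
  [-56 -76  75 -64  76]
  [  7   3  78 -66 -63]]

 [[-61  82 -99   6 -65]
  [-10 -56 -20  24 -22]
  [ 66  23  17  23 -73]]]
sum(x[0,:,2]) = 77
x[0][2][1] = 3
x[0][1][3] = -64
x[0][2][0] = 7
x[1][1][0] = -10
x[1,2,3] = 23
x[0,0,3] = 35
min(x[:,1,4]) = -22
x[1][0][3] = 6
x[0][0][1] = 68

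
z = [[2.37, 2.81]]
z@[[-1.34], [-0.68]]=[[-5.09]]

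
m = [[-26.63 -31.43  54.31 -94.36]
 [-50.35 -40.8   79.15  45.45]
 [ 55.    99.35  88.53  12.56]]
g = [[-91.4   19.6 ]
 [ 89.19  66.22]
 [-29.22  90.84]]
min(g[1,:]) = 66.22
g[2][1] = 90.84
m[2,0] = 55.0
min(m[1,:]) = -50.35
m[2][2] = 88.53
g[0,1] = 19.6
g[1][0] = 89.19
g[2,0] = -29.22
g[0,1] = 19.6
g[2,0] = -29.22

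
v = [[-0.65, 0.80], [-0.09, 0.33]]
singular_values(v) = [1.08, 0.13]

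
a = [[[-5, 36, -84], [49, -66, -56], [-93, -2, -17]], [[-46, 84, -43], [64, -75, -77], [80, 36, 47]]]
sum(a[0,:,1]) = -32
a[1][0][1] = 84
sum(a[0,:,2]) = -157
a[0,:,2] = [-84, -56, -17]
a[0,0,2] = -84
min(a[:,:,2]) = -84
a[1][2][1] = 36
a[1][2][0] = 80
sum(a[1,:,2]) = -73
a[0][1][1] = -66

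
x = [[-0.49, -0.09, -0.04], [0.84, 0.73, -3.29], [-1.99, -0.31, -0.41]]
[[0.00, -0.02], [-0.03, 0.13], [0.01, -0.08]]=x@[[-0.01, 0.06], [0.01, -0.07], [0.01, -0.04]]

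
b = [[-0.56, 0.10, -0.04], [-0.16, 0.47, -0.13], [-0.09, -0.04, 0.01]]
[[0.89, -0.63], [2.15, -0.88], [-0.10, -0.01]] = b@[[-0.84,0.84], [4.49,-1.51], [0.69,0.28]]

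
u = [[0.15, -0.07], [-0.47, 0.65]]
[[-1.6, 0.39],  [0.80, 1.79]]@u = [[-0.42, 0.37],[-0.72, 1.11]]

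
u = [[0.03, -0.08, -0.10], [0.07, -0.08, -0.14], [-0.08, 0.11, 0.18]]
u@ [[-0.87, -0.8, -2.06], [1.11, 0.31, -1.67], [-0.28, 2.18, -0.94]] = [[-0.09, -0.27, 0.17],[-0.11, -0.39, 0.12],[0.14, 0.49, -0.19]]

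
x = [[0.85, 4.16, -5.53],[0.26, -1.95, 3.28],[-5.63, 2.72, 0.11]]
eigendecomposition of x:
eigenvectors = [[0.59, 0.64, 0.31], [-0.3, -0.42, 0.76], [-0.75, 0.64, 0.58]]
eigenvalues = [5.69, -7.35, 0.67]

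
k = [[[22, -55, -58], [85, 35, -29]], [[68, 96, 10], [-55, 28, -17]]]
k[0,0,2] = -58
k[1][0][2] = 10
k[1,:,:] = [[68, 96, 10], [-55, 28, -17]]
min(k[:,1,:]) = -55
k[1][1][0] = -55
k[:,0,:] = [[22, -55, -58], [68, 96, 10]]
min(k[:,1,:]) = -55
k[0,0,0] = 22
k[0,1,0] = 85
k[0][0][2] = -58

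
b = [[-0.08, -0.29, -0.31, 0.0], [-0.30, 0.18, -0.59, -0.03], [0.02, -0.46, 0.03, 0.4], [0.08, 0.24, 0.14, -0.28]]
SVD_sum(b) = [[-0.01, -0.21, -0.04, 0.16], [0.00, 0.06, 0.01, -0.04], [-0.02, -0.47, -0.08, 0.36], [0.01, 0.3, 0.05, -0.23]] + [[-0.12, 0.03, -0.25, -0.02],[-0.29, 0.08, -0.61, -0.04],[0.05, -0.01, 0.1, 0.01],[0.05, -0.01, 0.1, 0.01]] + [[0.05, -0.11, -0.03, -0.15],  [-0.02, 0.04, 0.01, 0.06],  [-0.01, 0.03, 0.01, 0.03],  [0.02, -0.05, -0.01, -0.06]] + [[-0.00, -0.0, 0.0, -0.00], [0.00, 0.00, -0.00, 0.00], [0.00, 0.00, -0.00, 0.0], [0.0, 0.0, -0.00, 0.0]]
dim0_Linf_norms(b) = [0.3, 0.46, 0.59, 0.4]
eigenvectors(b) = [[-0.47+0.00j, (-0.09+0j), (0.86+0j), (0.86-0j)], [(-0.48+0j), 0.81+0.00j, (0.21-0.04j), 0.21+0.04j], [(-0.54+0j), -0.56+0.00j, -0.38-0.02j, -0.38+0.02j], [0.50+0.00j, 0.12+0.00j, (0.24-0.07j), (0.24+0.07j)]]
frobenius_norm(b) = 1.09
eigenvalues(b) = [(-0.74+0j), (0.61+0j), (-0.01+0.02j), (-0.01-0.02j)]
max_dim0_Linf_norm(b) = 0.59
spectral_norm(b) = 0.76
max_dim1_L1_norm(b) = 1.1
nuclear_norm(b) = 1.74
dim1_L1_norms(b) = [0.68, 1.1, 0.91, 0.74]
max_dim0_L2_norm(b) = 0.68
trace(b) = -0.15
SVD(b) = [[0.36,0.37,0.85,-0.09], [-0.10,0.9,-0.32,0.26], [0.79,-0.15,-0.2,0.56], [-0.5,-0.15,0.36,0.78]] @ diag([0.7616037972050412, 0.750845055674375, 0.22155407863567367, 0.002269072961587902]) @ [[-0.03, -0.79, -0.13, 0.60], [-0.42, 0.12, -0.90, -0.06], [0.24, -0.57, -0.14, -0.77], [0.87, 0.19, -0.40, 0.2]]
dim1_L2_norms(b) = [0.43, 0.69, 0.61, 0.4]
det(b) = -0.00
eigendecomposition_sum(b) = [[(-0.1-0j), (-0.19+0j), -0.22+0.00j, 0.18+0.00j], [-0.10-0.00j, -0.19+0.00j, (-0.23+0j), (0.18+0j)], [-0.12-0.00j, -0.22+0.00j, -0.25+0.00j, (0.21+0j)], [(0.11+0j), 0.20-0.00j, 0.23-0.00j, (-0.19-0j)]] + [[0.02+0.00j,-0.04-0.00j,(0.04-0j),0.02-0.00j], [(-0.2-0j),0.39+0.00j,(-0.33+0j),-0.16+0.00j], [0.14+0.00j,(-0.27-0j),(0.23-0j),(0.11-0j)], [(-0.03-0j),0.06+0.00j,(-0.05+0j),(-0.02+0j)]] + [[(-0+0.01j), -0.03-0.02j, (-0.06-0.05j), -0.10-0.06j], [0.00+0.00j, (-0.01-0j), (-0.02-0.01j), (-0.03-0.01j)], [-0.01j, (0.01+0.01j), (0.03+0.02j), 0.04+0.03j], [0j, (-0.01-0j), (-0.02-0.01j), -0.03-0.01j]] + [[-0.00-0.01j, -0.03+0.02j, (-0.06+0.05j), -0.10+0.06j], [0.00-0.00j, -0.01+0.00j, (-0.02+0.01j), -0.03+0.01j], [0.00+0.01j, (0.01-0.01j), (0.03-0.02j), 0.04-0.03j], [0.00-0.00j, (-0.01+0j), (-0.02+0.01j), -0.03+0.01j]]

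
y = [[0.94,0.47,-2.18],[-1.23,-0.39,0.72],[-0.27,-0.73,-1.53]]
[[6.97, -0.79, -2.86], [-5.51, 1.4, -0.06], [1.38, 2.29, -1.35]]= y @ [[3.40, -0.72, 1.61], [0.33, -2.05, -2.03], [-1.66, -0.39, 1.57]]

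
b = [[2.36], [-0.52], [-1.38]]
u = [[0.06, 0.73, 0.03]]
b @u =[[0.14,1.72,0.07], [-0.03,-0.38,-0.02], [-0.08,-1.01,-0.04]]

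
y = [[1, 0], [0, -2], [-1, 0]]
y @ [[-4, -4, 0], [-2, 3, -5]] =[[-4, -4, 0], [4, -6, 10], [4, 4, 0]]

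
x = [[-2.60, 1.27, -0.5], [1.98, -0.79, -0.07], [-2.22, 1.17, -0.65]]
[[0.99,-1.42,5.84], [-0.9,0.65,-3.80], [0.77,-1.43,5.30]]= x@[[-1.09, -0.09, -1.51], [-1.57, -1.09, 1.11], [-0.29, 0.54, -1.00]]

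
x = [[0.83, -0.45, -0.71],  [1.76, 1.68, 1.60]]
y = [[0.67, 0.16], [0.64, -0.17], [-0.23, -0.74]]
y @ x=[[0.84, -0.03, -0.22], [0.23, -0.57, -0.73], [-1.49, -1.14, -1.02]]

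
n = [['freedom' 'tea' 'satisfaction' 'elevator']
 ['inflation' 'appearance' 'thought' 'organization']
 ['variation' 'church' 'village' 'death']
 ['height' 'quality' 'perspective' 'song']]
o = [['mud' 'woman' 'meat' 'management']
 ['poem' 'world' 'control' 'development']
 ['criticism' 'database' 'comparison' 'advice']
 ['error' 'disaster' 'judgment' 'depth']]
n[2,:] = ['variation', 'church', 'village', 'death']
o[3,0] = 'error'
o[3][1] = 'disaster'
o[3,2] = 'judgment'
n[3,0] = 'height'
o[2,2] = 'comparison'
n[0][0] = 'freedom'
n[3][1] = 'quality'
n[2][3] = 'death'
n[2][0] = 'variation'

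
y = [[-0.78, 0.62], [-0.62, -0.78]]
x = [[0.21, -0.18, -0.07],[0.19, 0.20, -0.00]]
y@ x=[[-0.05,  0.26,  0.05],[-0.28,  -0.04,  0.04]]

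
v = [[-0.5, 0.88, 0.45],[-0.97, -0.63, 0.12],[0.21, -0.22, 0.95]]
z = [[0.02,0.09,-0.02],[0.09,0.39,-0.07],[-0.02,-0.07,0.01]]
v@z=[[0.06, 0.27, -0.05], [-0.08, -0.34, 0.06], [-0.03, -0.13, 0.02]]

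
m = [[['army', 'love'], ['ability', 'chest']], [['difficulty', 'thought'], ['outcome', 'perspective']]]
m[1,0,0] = 'difficulty'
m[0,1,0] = 'ability'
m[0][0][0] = 'army'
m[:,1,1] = ['chest', 'perspective']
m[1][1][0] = 'outcome'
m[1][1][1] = 'perspective'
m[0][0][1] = 'love'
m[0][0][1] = 'love'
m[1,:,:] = [['difficulty', 'thought'], ['outcome', 'perspective']]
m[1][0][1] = 'thought'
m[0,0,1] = 'love'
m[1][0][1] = 'thought'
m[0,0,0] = 'army'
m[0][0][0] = 'army'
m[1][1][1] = 'perspective'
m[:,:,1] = [['love', 'chest'], ['thought', 'perspective']]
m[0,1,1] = 'chest'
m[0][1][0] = 'ability'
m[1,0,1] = 'thought'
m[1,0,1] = 'thought'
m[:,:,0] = [['army', 'ability'], ['difficulty', 'outcome']]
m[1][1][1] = 'perspective'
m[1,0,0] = 'difficulty'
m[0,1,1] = 'chest'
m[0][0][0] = 'army'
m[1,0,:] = ['difficulty', 'thought']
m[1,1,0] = 'outcome'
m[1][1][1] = 'perspective'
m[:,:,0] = [['army', 'ability'], ['difficulty', 'outcome']]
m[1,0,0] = 'difficulty'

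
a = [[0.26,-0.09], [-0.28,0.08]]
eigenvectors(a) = [[0.70, 0.31], [-0.72, 0.95]]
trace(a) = 0.34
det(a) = -0.00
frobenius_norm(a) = 0.40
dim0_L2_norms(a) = [0.38, 0.12]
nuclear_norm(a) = 0.41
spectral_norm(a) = 0.40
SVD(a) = [[-0.69, 0.73],[0.73, 0.69]] @ diag([0.40047382705591444, 0.010986985172905361]) @ [[-0.95,0.30], [-0.30,-0.95]]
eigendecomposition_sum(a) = [[0.26, -0.09],  [-0.27, 0.09]] + [[-0.00, -0.00], [-0.01, -0.01]]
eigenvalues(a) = [0.35, -0.01]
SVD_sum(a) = [[0.26, -0.08], [-0.28, 0.09]] + [[-0.00, -0.01], [-0.0, -0.01]]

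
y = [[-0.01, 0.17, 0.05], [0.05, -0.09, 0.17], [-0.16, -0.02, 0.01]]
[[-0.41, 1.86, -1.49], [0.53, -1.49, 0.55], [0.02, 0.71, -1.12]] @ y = [[0.34,  -0.21,  0.28],[-0.17,  0.21,  -0.22],[0.21,  -0.04,  0.11]]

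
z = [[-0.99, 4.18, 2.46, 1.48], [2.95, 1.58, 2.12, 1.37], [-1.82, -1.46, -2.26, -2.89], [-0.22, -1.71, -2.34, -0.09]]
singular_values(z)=[7.44, 3.62, 1.58, 0.8]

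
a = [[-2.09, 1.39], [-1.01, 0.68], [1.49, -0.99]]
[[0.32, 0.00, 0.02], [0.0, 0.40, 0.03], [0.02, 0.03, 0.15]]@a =[[-0.64, 0.42], [-0.36, 0.24], [0.15, -0.1]]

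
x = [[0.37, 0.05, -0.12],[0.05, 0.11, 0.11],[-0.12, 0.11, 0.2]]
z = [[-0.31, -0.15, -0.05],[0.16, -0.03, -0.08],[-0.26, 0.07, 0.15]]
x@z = [[-0.08, -0.07, -0.04],[-0.03, -0.0, 0.01],[0.00, 0.03, 0.03]]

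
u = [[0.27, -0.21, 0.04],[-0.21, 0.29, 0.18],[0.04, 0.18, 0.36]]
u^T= [[0.27,  -0.21,  0.04], [-0.21,  0.29,  0.18], [0.04,  0.18,  0.36]]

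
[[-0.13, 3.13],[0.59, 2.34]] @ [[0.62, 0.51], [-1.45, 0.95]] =[[-4.62, 2.91], [-3.03, 2.52]]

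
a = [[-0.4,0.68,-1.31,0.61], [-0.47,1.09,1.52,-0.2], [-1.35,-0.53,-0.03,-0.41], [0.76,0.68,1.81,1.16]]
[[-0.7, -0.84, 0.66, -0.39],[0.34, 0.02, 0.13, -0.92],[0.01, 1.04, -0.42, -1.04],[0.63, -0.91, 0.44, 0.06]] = a @ [[0.07, -0.39, 0.05, 0.91], [-0.22, -0.56, 0.41, -0.24], [0.4, 0.22, -0.15, -0.17], [-0.00, -0.54, 0.34, -0.14]]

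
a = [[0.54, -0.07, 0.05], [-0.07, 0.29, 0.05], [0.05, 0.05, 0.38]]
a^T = [[0.54, -0.07, 0.05], [-0.07, 0.29, 0.05], [0.05, 0.05, 0.38]]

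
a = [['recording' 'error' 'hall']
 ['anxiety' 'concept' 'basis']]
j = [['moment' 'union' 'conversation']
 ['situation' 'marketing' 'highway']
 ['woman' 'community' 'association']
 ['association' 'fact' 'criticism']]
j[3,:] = ['association', 'fact', 'criticism']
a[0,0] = 'recording'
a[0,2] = 'hall'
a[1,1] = 'concept'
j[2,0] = 'woman'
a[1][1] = 'concept'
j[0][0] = 'moment'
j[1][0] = 'situation'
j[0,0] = 'moment'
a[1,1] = 'concept'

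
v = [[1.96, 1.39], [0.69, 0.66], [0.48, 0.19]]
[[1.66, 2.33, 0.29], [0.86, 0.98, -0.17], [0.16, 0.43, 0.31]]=v@[[-0.3, 0.52, 1.29], [1.62, 0.94, -1.61]]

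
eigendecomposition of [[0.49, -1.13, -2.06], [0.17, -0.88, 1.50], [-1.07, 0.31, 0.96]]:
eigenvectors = [[(0.77+0j), (0.28+0.52j), 0.28-0.52j], [-0.23+0.00j, (0.76+0j), 0.76-0.00j], [-0.60+0.00j, -0.06+0.27j, -0.06-0.27j]]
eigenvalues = [(2.45+0j), (-0.94+0.65j), (-0.94-0.65j)]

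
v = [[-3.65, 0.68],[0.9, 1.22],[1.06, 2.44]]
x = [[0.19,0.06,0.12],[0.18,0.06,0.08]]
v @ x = [[-0.57, -0.18, -0.38], [0.39, 0.13, 0.21], [0.64, 0.21, 0.32]]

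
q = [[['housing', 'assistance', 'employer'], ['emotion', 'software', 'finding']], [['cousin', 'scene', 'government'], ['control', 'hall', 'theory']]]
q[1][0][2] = 'government'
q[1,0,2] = 'government'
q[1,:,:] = [['cousin', 'scene', 'government'], ['control', 'hall', 'theory']]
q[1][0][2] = 'government'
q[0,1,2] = 'finding'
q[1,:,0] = ['cousin', 'control']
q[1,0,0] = 'cousin'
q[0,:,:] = [['housing', 'assistance', 'employer'], ['emotion', 'software', 'finding']]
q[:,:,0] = [['housing', 'emotion'], ['cousin', 'control']]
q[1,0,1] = 'scene'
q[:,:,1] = [['assistance', 'software'], ['scene', 'hall']]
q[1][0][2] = 'government'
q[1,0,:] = ['cousin', 'scene', 'government']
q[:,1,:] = [['emotion', 'software', 'finding'], ['control', 'hall', 'theory']]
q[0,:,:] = [['housing', 'assistance', 'employer'], ['emotion', 'software', 'finding']]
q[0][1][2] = 'finding'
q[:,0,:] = [['housing', 'assistance', 'employer'], ['cousin', 'scene', 'government']]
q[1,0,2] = 'government'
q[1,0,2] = 'government'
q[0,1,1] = 'software'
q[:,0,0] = ['housing', 'cousin']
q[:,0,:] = [['housing', 'assistance', 'employer'], ['cousin', 'scene', 'government']]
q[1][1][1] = 'hall'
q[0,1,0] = 'emotion'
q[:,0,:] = [['housing', 'assistance', 'employer'], ['cousin', 'scene', 'government']]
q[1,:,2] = ['government', 'theory']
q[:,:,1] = [['assistance', 'software'], ['scene', 'hall']]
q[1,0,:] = ['cousin', 'scene', 'government']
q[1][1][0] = 'control'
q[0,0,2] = 'employer'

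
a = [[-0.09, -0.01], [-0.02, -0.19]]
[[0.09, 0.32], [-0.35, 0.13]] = a @ [[-1.27, -3.53],[2.0, -0.33]]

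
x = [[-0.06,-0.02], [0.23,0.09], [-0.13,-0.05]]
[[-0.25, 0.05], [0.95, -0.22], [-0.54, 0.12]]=x @ [[4.52, -0.56], [-0.95, -0.97]]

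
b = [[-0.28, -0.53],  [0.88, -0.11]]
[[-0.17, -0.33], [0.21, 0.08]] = b @ [[0.26, 0.16], [0.19, 0.54]]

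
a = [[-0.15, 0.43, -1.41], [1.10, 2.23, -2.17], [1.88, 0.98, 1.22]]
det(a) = 1.33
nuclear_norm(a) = 6.24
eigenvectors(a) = [[(0.58+0j),  -0.18-0.24j,  -0.18+0.24j],[-0.73+0.00j,  (-0.74+0j),  -0.74-0.00j],[-0.38+0.00j,  -0.33+0.51j,  (-0.33-0.51j)]]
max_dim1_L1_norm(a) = 5.5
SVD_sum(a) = [[0.41, 0.77, -0.75], [1.18, 2.21, -2.15], [0.19, 0.36, -0.35]] + [[-0.64, -0.25, -0.61],[-0.04, -0.02, -0.04],[1.66, 0.66, 1.59]] + [[0.08, -0.09, -0.05], [-0.03, 0.04, 0.02], [0.03, -0.03, -0.02]]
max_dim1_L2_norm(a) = 3.3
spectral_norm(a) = 3.54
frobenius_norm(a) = 4.37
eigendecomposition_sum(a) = [[0.18+0.00j,(-0.08+0j),0.08-0.00j], [(-0.23-0j),(0.1-0j),(-0.11+0j)], [(-0.12-0j),0.05-0.00j,(-0.05+0j)]] + [[-0.17+0.45j, (0.26+0.34j), (-0.75+0.05j)], [(0.67+1.02j), 1.06-0.01j, -1.03+1.57j], [(1-0.01j), (0.46-0.74j), (0.64+1.41j)]] + [[(-0.17-0.45j), 0.26-0.34j, -0.75-0.05j], [0.67-1.02j, 1.06+0.01j, (-1.03-1.57j)], [(1+0.01j), 0.46+0.74j, (0.64-1.41j)]]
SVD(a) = [[0.33, -0.36, 0.87], [0.93, -0.02, -0.36], [0.15, 0.93, 0.33]] @ diag([3.5351743957246926, 2.5595588771683544, 0.14731037343384476]) @ [[0.36, 0.67, -0.65], [0.7, 0.27, 0.66], [0.62, -0.69, -0.37]]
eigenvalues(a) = [(0.23+0j), (1.54+1.86j), (1.54-1.86j)]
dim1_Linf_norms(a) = [1.41, 2.23, 1.88]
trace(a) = 3.30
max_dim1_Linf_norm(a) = 2.23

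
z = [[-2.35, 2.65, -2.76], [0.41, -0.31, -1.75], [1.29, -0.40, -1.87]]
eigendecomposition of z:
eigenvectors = [[(-0.45-0.29j), (-0.45+0.29j), (-0.43+0j)],[-0.61+0.00j, (-0.61-0j), (-0.72+0j)],[-0.55+0.21j, -0.55-0.21j, -0.54+0.00j]]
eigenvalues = [(-1.57+0.81j), (-1.57-0.81j), (-1.38+0j)]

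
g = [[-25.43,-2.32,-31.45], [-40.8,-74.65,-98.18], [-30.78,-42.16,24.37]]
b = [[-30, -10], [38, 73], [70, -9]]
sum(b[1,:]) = 111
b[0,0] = -30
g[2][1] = -42.16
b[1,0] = 38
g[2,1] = -42.16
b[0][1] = -10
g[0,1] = -2.32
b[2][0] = 70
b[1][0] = 38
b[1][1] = 73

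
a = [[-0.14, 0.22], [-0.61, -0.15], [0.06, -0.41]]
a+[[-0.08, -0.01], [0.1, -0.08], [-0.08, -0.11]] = [[-0.22, 0.21], [-0.51, -0.23], [-0.02, -0.52]]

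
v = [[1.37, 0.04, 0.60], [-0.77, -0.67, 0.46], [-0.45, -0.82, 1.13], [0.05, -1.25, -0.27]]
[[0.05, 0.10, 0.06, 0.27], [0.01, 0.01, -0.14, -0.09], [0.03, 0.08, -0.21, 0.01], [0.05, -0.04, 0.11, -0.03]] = v @ [[0.03, 0.03, 0.12, 0.16], [-0.04, 0.01, -0.05, 0.01], [0.01, 0.09, -0.17, 0.08]]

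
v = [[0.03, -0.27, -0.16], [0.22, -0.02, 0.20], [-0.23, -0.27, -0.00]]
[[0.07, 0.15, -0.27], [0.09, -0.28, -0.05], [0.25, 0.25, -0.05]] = v @ [[-0.27, -0.76, -0.59], [-0.68, -0.28, 0.68], [0.68, -0.58, 0.45]]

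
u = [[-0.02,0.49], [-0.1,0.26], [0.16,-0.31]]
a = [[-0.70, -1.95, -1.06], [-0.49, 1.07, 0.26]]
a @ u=[[0.04, -0.52], [-0.06, -0.04]]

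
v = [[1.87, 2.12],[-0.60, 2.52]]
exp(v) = [[1.85, 15.55], [-4.40, 6.62]]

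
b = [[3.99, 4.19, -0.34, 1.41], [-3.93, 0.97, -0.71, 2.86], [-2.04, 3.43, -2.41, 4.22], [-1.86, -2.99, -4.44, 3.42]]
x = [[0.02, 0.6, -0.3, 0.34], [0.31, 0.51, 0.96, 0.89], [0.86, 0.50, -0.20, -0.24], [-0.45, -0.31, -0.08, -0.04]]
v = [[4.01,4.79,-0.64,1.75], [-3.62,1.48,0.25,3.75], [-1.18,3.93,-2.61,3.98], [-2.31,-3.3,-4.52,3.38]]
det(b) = -115.91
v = b + x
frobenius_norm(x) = 2.01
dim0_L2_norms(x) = [1.02, 0.98, 1.03, 0.98]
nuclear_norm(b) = 20.39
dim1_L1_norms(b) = [9.93, 8.47, 12.1, 12.71]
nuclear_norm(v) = 22.11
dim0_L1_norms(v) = [11.12, 13.5, 8.02, 12.86]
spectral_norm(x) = 1.52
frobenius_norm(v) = 12.63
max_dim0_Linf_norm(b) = 4.44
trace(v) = 6.26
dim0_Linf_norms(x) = [0.86, 0.6, 0.96, 0.89]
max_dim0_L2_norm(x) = 1.03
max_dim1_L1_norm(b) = 12.71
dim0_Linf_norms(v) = [4.01, 4.79, 4.52, 3.98]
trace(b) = 5.97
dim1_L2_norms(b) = [5.96, 5.01, 6.29, 6.62]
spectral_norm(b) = 8.83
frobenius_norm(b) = 12.00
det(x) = -0.00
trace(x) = 0.29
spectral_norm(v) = 8.73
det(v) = -330.59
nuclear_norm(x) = 3.30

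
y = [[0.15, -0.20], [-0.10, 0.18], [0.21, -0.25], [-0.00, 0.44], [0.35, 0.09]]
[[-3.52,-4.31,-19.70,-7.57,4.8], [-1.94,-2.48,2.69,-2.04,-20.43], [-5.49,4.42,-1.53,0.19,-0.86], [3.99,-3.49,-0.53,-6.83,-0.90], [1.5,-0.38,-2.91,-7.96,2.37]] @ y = [[-2.55, 1.95], [-6.63, -3.47], [-1.89, 2.28], [0.52, -4.38], [0.48, -2.93]]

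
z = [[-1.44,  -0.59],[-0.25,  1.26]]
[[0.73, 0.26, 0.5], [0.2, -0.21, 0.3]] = z@[[-0.53,  -0.1,  -0.41], [0.05,  -0.19,  0.16]]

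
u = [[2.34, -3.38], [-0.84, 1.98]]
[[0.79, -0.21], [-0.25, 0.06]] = u@[[0.41, -0.12], [0.05, -0.02]]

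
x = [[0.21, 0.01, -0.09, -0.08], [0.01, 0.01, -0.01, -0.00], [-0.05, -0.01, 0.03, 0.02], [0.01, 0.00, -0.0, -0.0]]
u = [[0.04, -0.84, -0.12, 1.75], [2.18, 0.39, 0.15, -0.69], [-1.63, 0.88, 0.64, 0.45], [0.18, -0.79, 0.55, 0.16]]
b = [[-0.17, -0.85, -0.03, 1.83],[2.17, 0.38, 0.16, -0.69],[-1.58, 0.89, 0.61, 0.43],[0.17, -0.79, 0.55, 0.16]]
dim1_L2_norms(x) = [0.24, 0.02, 0.06, 0.01]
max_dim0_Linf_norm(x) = 0.21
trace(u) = 1.23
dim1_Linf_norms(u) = [1.75, 2.18, 1.63, 0.79]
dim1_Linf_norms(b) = [1.83, 2.17, 1.58, 0.79]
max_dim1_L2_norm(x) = 0.24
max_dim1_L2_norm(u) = 2.32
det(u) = -4.48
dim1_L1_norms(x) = [0.39, 0.03, 0.11, 0.01]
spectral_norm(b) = 2.94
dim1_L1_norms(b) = [2.88, 3.4, 3.51, 1.67]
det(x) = 0.00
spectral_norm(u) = 2.91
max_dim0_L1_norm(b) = 4.09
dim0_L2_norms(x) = [0.22, 0.02, 0.1, 0.08]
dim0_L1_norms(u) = [4.03, 2.9, 1.46, 3.05]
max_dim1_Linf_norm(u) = 2.18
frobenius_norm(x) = 0.25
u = b + x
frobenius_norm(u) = 3.77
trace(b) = 0.98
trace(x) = 0.25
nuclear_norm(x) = 0.27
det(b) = -4.37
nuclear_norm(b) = 6.69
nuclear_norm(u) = 6.70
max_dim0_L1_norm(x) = 0.28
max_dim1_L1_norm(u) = 3.6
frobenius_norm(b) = 3.78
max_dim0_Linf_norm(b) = 2.17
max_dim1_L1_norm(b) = 3.51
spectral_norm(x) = 0.25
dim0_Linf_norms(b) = [2.17, 0.89, 0.61, 1.83]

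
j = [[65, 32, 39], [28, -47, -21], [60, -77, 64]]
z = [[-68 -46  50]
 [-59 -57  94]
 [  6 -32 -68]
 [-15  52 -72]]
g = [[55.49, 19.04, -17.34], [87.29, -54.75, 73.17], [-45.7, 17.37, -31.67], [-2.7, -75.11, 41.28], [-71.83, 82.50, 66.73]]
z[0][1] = -46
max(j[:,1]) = 32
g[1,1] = -54.75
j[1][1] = -47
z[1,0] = -59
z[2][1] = -32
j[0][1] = 32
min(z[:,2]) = -72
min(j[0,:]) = 32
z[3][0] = -15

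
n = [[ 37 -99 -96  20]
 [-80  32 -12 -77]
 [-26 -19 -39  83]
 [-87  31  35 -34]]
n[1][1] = 32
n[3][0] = -87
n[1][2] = -12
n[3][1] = 31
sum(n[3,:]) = -55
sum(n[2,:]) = -1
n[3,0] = -87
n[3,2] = 35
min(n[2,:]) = -39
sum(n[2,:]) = -1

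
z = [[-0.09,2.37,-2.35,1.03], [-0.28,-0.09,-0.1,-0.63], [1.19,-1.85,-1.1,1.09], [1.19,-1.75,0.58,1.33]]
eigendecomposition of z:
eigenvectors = [[-0.36+0.00j, -0.80+0.00j, (-0.8-0j), 0.86+0.00j], [(-0.26+0j), (-0.07+0.06j), -0.07-0.06j, 0.27+0.00j], [(0.35+0j), (-0.14+0.41j), -0.14-0.41j, 0.04+0.00j], [0.82+0.00j, (0.39+0.1j), (0.39-0.1j), -0.44+0.00j]]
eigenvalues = [(1.63+0j), (-0.8+0.89j), (-0.8-0.89j), (0.03+0j)]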